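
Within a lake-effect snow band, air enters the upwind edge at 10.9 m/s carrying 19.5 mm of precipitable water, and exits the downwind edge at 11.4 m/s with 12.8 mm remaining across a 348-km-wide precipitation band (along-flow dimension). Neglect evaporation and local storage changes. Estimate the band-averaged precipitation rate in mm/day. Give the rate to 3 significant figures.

Column moisture flux per unit crosswind length is F = V × PW.
Inflow: F_in = 10.9 × 19.5 = 212.55 mm·m/s
Outflow: F_out = 11.4 × 12.8 = 145.92 mm·m/s
Steady-state rate R = (F_in − F_out)/L = (212.55 − 145.92) / 348000 m = 1.915e-04 mm/s.
R = 1.915e-04 × 3600 × 24 = 16.5 mm/day.

R ≈ 16.5 mm/day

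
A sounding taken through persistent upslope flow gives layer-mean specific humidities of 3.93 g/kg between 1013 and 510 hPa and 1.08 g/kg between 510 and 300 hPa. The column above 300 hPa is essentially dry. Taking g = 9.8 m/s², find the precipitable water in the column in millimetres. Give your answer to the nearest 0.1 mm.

PW ≈ 22.5 mm

Precipitable water is the column-integrated vapour mass per unit area: PW = (1/g) Σ q̄ Δp, with q in kg/kg and Δp in Pa (1 kg/m² of water = 1 mm).
Layer 1013–510 hPa: Δp = 503 hPa = 50300 Pa, q̄ = 0.00393 kg/kg → 0.00393 × 50300 / 9.8 = 20.17 mm
Layer 510–300 hPa: Δp = 210 hPa = 21000 Pa, q̄ = 0.00108 kg/kg → 0.00108 × 21000 / 9.8 = 2.31 mm
PW = 20.17 + 2.31 = 22.48 ≈ 22.5 mm.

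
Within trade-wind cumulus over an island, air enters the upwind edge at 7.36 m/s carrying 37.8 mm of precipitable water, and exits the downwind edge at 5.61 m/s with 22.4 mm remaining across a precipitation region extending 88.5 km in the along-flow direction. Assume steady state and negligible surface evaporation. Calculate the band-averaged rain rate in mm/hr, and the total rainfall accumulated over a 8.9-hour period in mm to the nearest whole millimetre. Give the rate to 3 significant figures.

R ≈ 6.21 mm/hr; total ≈ 55 mm

Column moisture flux per unit crosswind length is F = V × PW.
Inflow: F_in = 7.36 × 37.8 = 278.208 mm·m/s
Outflow: F_out = 5.61 × 22.4 = 125.664 mm·m/s
Steady-state rate R = (F_in − F_out)/L = (278.208 − 125.664) / 88500 m = 1.724e-03 mm/s.
R = 1.724e-03 × 3600 = 6.21 mm/hr.
Over 8.9 h: total = 6.21 × 8.9 = 55.269 ≈ 55 mm.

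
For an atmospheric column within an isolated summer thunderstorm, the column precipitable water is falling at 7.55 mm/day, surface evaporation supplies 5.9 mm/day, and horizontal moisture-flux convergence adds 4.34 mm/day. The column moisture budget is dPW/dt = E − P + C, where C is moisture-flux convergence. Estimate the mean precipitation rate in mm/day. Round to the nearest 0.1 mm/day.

dPW/dt = -7.55 mm/day.
P = E + C − dPW/dt = 5.9 + (4.34) − (-7.55) = 17.8 mm/day.

P ≈ 17.8 mm/day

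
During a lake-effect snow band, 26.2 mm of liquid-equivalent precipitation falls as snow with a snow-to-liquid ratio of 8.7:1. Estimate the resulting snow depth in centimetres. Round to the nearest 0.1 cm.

snow depth ≈ 22.8 cm

Snow depth = liquid × ratio = 26.2 mm × 8.7 = 227.94 mm = 22.8 cm.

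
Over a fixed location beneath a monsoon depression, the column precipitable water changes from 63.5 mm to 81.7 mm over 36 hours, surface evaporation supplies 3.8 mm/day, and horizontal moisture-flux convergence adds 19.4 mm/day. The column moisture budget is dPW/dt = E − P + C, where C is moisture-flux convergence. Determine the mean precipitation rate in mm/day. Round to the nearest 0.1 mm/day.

dPW/dt = (81.7 − 63.5) mm / (36/24 day) = +12.133 mm/day.
P = E + C − dPW/dt = 3.8 + (19.4) − (+12.133) = 11.1 mm/day.

P ≈ 11.1 mm/day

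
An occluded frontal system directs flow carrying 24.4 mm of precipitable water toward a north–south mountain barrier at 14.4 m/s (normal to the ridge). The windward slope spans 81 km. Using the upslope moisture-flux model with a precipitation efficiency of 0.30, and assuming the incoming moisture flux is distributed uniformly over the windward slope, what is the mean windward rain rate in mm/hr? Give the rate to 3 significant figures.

R ≈ 4.68 mm/hr

Incoming column moisture flux per unit ridge length: F = V × PW = 14.4 × 24.4 = 351.36 mm·m/s.
Spread over the 81 km slope with efficiency ε = 0.30: R = ε·F/W = 0.30 × 351.36 / 81000 m = 1.301e-03 mm/s.
R = 1.301e-03 × 3600 = 4.68 mm/hr.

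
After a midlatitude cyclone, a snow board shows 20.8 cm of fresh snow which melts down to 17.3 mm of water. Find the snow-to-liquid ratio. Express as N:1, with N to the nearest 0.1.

Ratio = snow depth / SWE = 208 mm / 17.3 mm = 12.0, i.e. 12.0:1.

ratio ≈ 12.0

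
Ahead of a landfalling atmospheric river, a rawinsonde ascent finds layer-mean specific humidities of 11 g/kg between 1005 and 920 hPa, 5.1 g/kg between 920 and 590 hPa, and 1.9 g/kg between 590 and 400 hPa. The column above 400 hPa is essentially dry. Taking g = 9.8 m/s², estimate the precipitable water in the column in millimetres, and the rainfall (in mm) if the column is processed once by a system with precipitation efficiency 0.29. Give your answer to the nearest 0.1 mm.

Precipitable water is the column-integrated vapour mass per unit area: PW = (1/g) Σ q̄ Δp, with q in kg/kg and Δp in Pa (1 kg/m² of water = 1 mm).
Layer 1005–920 hPa: Δp = 85 hPa = 8500 Pa, q̄ = 0.011 kg/kg → 0.011 × 8500 / 9.8 = 9.54 mm
Layer 920–590 hPa: Δp = 330 hPa = 33000 Pa, q̄ = 0.0051 kg/kg → 0.0051 × 33000 / 9.8 = 17.17 mm
Layer 590–400 hPa: Δp = 190 hPa = 19000 Pa, q̄ = 0.0019 kg/kg → 0.0019 × 19000 / 9.8 = 3.68 mm
PW = 9.54 + 17.17 + 3.68 = 30.39 ≈ 30.4 mm.
Rainfall = ε × PW = 0.29 × 30.4 = 8.8 mm.

PW ≈ 30.4 mm; rainfall ≈ 8.8 mm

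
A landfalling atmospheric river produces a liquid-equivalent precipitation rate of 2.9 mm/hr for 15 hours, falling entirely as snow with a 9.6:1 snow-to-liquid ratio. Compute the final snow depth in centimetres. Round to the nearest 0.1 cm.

snow depth ≈ 41.8 cm

Liquid-equivalent depth = 2.9 × 15 = 43.5 mm.
Snow depth = 43.5 mm × 9.6 = 417.6 mm = 41.8 cm.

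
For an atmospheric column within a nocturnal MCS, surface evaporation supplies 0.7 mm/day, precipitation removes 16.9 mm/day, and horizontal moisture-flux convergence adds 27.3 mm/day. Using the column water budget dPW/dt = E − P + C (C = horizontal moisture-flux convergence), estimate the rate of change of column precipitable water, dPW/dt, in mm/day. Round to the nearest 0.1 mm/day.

dPW/dt = E − P + C = 0.7 − 16.9 + (27.3) = 11.1 mm/day.

dPW/dt ≈ 11.1 mm/day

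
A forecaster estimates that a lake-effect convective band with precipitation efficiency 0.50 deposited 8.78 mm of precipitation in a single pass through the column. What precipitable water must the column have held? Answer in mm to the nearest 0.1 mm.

PW ≈ 17.6 mm

PW = precipitation / ε = 8.78 / 0.50 = 17.6 mm.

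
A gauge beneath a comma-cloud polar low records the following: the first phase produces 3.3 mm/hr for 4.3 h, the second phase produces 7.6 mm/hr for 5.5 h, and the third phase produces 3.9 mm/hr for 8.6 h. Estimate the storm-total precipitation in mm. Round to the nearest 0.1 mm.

total ≈ 89.5 mm

Total = Σ Rᵢ Δtᵢ = 3.3 × 4.3 + 7.6 × 5.5 + 3.9 × 8.6
      = 14.19 + 41.8 + 33.54 = 89.5 mm.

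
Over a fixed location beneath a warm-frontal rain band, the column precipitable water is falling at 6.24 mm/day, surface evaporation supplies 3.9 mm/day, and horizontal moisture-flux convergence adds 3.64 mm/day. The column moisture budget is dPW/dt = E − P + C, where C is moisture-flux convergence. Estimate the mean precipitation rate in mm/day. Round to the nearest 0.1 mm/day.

P ≈ 13.8 mm/day

dPW/dt = -6.24 mm/day.
P = E + C − dPW/dt = 3.9 + (3.64) − (-6.24) = 13.8 mm/day.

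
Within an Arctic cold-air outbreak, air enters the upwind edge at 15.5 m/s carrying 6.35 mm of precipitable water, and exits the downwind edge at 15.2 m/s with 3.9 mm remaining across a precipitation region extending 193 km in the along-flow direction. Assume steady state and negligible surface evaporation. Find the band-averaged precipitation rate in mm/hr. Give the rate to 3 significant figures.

Column moisture flux per unit crosswind length is F = V × PW.
Inflow: F_in = 15.5 × 6.35 = 98.425 mm·m/s
Outflow: F_out = 15.2 × 3.9 = 59.28 mm·m/s
Steady-state rate R = (F_in − F_out)/L = (98.425 − 59.28) / 193000 m = 2.028e-04 mm/s.
R = 2.028e-04 × 3600 = 0.730 mm/hr.

R ≈ 0.730 mm/hr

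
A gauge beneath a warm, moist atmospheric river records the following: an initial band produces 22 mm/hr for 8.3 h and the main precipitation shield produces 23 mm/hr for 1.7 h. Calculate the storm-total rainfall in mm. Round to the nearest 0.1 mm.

total ≈ 221.7 mm

Total = Σ Rᵢ Δtᵢ = 22 × 8.3 + 23 × 1.7
      = 182.6 + 39.1 = 221.7 mm.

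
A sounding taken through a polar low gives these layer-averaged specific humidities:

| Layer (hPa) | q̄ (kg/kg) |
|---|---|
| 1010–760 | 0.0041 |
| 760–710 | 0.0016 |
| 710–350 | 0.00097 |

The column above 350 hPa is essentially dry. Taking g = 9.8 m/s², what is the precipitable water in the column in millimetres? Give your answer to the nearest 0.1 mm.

Precipitable water is the column-integrated vapour mass per unit area: PW = (1/g) Σ q̄ Δp, with q in kg/kg and Δp in Pa (1 kg/m² of water = 1 mm).
Layer 1010–760 hPa: Δp = 250 hPa = 25000 Pa, q̄ = 0.0041 kg/kg → 0.0041 × 25000 / 9.8 = 10.46 mm
Layer 760–710 hPa: Δp = 50 hPa = 5000 Pa, q̄ = 0.0016 kg/kg → 0.0016 × 5000 / 9.8 = 0.82 mm
Layer 710–350 hPa: Δp = 360 hPa = 36000 Pa, q̄ = 0.00097 kg/kg → 0.00097 × 36000 / 9.8 = 3.56 mm
PW = 10.46 + 0.82 + 3.56 = 14.84 ≈ 14.8 mm.

PW ≈ 14.8 mm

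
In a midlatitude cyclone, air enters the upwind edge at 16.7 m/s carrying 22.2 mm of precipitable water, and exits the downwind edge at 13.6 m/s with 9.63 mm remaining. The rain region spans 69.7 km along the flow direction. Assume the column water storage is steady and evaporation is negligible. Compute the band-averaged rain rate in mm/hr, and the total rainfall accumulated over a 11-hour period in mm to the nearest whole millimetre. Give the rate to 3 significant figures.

R ≈ 12.4 mm/hr; total ≈ 136 mm

Column moisture flux per unit crosswind length is F = V × PW.
Inflow: F_in = 16.7 × 22.2 = 370.74 mm·m/s
Outflow: F_out = 13.6 × 9.63 = 130.968 mm·m/s
Steady-state rate R = (F_in − F_out)/L = (370.74 − 130.968) / 69700 m = 3.440e-03 mm/s.
R = 3.440e-03 × 3600 = 12.4 mm/hr.
Over 11 h: total = 12.4 × 11 = 136.4 ≈ 136 mm.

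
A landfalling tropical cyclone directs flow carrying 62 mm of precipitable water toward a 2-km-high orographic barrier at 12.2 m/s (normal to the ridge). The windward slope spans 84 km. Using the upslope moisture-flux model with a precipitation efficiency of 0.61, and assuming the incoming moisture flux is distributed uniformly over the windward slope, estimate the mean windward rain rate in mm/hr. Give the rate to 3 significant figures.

R ≈ 19.8 mm/hr

Incoming column moisture flux per unit ridge length: F = V × PW = 12.2 × 62 = 756.4 mm·m/s.
Spread over the 84 km slope with efficiency ε = 0.61: R = ε·F/W = 0.61 × 756.4 / 84000 m = 5.493e-03 mm/s.
R = 5.493e-03 × 3600 = 19.8 mm/hr.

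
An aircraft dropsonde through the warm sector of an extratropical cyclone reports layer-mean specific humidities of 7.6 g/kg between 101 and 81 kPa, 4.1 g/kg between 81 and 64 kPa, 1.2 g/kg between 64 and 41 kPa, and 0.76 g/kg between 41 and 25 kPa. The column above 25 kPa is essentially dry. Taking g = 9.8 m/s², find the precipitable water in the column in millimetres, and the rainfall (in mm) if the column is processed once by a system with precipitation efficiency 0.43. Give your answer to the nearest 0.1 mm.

PW ≈ 26.7 mm; rainfall ≈ 11.5 mm

Precipitable water is the column-integrated vapour mass per unit area: PW = (1/g) Σ q̄ Δp, with q in kg/kg and Δp in Pa (1 kg/m² of water = 1 mm).
Layer 101–81 kPa: Δp = 200 hPa = 20000 Pa, q̄ = 0.0076 kg/kg → 0.0076 × 20000 / 9.8 = 15.51 mm
Layer 81–64 kPa: Δp = 170 hPa = 17000 Pa, q̄ = 0.0041 kg/kg → 0.0041 × 17000 / 9.8 = 7.11 mm
Layer 64–41 kPa: Δp = 230 hPa = 23000 Pa, q̄ = 0.0012 kg/kg → 0.0012 × 23000 / 9.8 = 2.82 mm
Layer 41–25 kPa: Δp = 160 hPa = 16000 Pa, q̄ = 0.00076 kg/kg → 0.00076 × 16000 / 9.8 = 1.24 mm
PW = 15.51 + 7.11 + 2.82 + 1.24 = 26.68 ≈ 26.7 mm.
Rainfall = ε × PW = 0.43 × 26.7 = 11.5 mm.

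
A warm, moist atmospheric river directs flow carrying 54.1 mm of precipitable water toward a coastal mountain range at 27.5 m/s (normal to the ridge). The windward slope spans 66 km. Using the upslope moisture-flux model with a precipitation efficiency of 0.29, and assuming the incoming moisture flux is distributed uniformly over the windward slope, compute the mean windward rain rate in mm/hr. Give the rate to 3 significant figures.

R ≈ 23.5 mm/hr

Incoming column moisture flux per unit ridge length: F = V × PW = 27.5 × 54.1 = 1487.75 mm·m/s.
Spread over the 66 km slope with efficiency ε = 0.29: R = ε·F/W = 0.29 × 1487.75 / 66000 m = 6.537e-03 mm/s.
R = 6.537e-03 × 3600 = 23.5 mm/hr.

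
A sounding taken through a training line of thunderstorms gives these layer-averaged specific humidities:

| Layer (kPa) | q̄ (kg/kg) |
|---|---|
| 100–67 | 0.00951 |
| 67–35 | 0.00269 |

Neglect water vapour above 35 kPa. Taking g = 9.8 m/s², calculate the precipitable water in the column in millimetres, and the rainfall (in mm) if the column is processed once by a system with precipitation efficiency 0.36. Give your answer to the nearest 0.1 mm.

PW ≈ 40.8 mm; rainfall ≈ 14.7 mm

Precipitable water is the column-integrated vapour mass per unit area: PW = (1/g) Σ q̄ Δp, with q in kg/kg and Δp in Pa (1 kg/m² of water = 1 mm).
Layer 100–67 kPa: Δp = 330 hPa = 33000 Pa, q̄ = 0.00951 kg/kg → 0.00951 × 33000 / 9.8 = 32.02 mm
Layer 67–35 kPa: Δp = 320 hPa = 32000 Pa, q̄ = 0.00269 kg/kg → 0.00269 × 32000 / 9.8 = 8.78 mm
PW = 32.02 + 8.78 = 40.80 ≈ 40.8 mm.
Rainfall = ε × PW = 0.36 × 40.8 = 14.7 mm.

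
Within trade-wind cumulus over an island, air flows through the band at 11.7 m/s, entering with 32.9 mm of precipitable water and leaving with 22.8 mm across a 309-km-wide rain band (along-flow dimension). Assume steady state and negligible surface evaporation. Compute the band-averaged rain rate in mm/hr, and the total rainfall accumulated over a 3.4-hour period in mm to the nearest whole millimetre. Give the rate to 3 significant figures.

Column moisture flux per unit crosswind length is F = V × PW.
Inflow: F_in = 11.7 × 32.9 = 384.93 mm·m/s
Outflow: F_out = 11.7 × 22.8 = 266.76 mm·m/s
Steady-state rate R = (F_in − F_out)/L = (384.93 − 266.76) / 309000 m = 3.824e-04 mm/s.
R = 3.824e-04 × 3600 = 1.38 mm/hr.
Over 3.4 h: total = 1.38 × 3.4 = 4.692 ≈ 5 mm.

R ≈ 1.38 mm/hr; total ≈ 5 mm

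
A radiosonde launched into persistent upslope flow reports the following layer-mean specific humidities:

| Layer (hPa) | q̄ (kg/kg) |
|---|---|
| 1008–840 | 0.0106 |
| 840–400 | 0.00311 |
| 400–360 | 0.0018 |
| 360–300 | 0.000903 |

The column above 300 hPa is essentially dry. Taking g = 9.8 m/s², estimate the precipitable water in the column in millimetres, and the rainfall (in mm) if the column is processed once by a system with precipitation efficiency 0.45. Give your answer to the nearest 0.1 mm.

Precipitable water is the column-integrated vapour mass per unit area: PW = (1/g) Σ q̄ Δp, with q in kg/kg and Δp in Pa (1 kg/m² of water = 1 mm).
Layer 1008–840 hPa: Δp = 168 hPa = 16800 Pa, q̄ = 0.0106 kg/kg → 0.0106 × 16800 / 9.8 = 18.17 mm
Layer 840–400 hPa: Δp = 440 hPa = 44000 Pa, q̄ = 0.00311 kg/kg → 0.00311 × 44000 / 9.8 = 13.96 mm
Layer 400–360 hPa: Δp = 40 hPa = 4000 Pa, q̄ = 0.0018 kg/kg → 0.0018 × 4000 / 9.8 = 0.73 mm
Layer 360–300 hPa: Δp = 60 hPa = 6000 Pa, q̄ = 0.000903 kg/kg → 0.000903 × 6000 / 9.8 = 0.55 mm
PW = 18.17 + 13.96 + 0.73 + 0.55 = 33.41 ≈ 33.4 mm.
Rainfall = ε × PW = 0.45 × 33.4 = 15.0 mm.

PW ≈ 33.4 mm; rainfall ≈ 15.0 mm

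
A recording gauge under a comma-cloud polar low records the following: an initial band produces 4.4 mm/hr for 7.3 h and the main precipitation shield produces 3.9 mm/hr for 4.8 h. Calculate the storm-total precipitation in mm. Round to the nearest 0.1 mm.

Total = Σ Rᵢ Δtᵢ = 4.4 × 7.3 + 3.9 × 4.8
      = 32.12 + 18.72 = 50.8 mm.

total ≈ 50.8 mm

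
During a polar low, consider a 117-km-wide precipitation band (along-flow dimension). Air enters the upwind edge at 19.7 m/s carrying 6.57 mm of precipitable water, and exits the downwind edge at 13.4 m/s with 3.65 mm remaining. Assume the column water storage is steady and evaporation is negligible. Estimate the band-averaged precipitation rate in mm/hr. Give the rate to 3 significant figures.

Column moisture flux per unit crosswind length is F = V × PW.
Inflow: F_in = 19.7 × 6.57 = 129.429 mm·m/s
Outflow: F_out = 13.4 × 3.65 = 48.91 mm·m/s
Steady-state rate R = (F_in − F_out)/L = (129.429 − 48.91) / 117000 m = 6.882e-04 mm/s.
R = 6.882e-04 × 3600 = 2.48 mm/hr.

R ≈ 2.48 mm/hr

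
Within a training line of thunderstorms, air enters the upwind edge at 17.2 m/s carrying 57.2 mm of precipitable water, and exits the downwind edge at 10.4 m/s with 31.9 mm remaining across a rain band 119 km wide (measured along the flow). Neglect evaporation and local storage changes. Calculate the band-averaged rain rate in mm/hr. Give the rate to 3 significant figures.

R ≈ 19.7 mm/hr

Column moisture flux per unit crosswind length is F = V × PW.
Inflow: F_in = 17.2 × 57.2 = 983.84 mm·m/s
Outflow: F_out = 10.4 × 31.9 = 331.76 mm·m/s
Steady-state rate R = (F_in − F_out)/L = (983.84 − 331.76) / 119000 m = 5.480e-03 mm/s.
R = 5.480e-03 × 3600 = 19.7 mm/hr.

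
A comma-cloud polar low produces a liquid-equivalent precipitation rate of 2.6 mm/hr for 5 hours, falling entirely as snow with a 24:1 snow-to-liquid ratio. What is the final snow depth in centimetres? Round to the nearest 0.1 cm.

snow depth ≈ 31.2 cm

Liquid-equivalent depth = 2.6 × 5 = 13 mm.
Snow depth = 13 mm × 24 = 312 mm = 31.2 cm.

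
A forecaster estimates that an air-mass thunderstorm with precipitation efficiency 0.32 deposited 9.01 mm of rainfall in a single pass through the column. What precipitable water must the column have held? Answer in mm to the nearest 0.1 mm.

PW = rainfall / ε = 9.01 / 0.32 = 28.2 mm.

PW ≈ 28.2 mm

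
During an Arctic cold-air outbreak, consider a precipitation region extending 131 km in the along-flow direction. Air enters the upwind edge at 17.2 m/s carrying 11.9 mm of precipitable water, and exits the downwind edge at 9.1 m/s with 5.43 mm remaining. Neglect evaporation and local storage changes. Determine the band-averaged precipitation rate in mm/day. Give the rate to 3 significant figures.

R ≈ 102 mm/day

Column moisture flux per unit crosswind length is F = V × PW.
Inflow: F_in = 17.2 × 11.9 = 204.68 mm·m/s
Outflow: F_out = 9.1 × 5.43 = 49.413 mm·m/s
Steady-state rate R = (F_in − F_out)/L = (204.68 − 49.413) / 131000 m = 1.185e-03 mm/s.
R = 1.185e-03 × 3600 × 24 = 102 mm/day.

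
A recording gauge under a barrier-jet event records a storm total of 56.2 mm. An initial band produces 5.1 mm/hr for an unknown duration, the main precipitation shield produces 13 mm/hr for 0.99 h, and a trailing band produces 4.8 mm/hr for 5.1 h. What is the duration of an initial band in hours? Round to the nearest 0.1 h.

duration ≈ 3.7 h

Known phases: 13 × 0.99 + 4.8 × 5.1 = 12.87 + 24.48 = 37.35 mm.
Remaining depth = 56.2 − 37.35 = 18.85 mm.
Duration = 18.85 / 5.1 = 3.7 h.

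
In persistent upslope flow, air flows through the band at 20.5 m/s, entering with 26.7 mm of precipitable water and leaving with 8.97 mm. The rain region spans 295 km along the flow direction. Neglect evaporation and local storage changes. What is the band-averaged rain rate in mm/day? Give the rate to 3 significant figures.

Column moisture flux per unit crosswind length is F = V × PW.
Inflow: F_in = 20.5 × 26.7 = 547.35 mm·m/s
Outflow: F_out = 20.5 × 8.97 = 183.885 mm·m/s
Steady-state rate R = (F_in − F_out)/L = (547.35 − 183.885) / 295000 m = 1.232e-03 mm/s.
R = 1.232e-03 × 3600 × 24 = 106 mm/day.

R ≈ 106 mm/day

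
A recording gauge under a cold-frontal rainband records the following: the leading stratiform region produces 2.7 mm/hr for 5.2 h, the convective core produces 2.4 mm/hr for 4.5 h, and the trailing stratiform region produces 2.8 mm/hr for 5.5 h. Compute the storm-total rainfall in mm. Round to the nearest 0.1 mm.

Total = Σ Rᵢ Δtᵢ = 2.7 × 5.2 + 2.4 × 4.5 + 2.8 × 5.5
      = 14.04 + 10.8 + 15.4 = 40.2 mm.

total ≈ 40.2 mm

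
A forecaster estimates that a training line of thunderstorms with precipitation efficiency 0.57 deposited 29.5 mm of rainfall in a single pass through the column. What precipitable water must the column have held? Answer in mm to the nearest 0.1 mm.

PW = rainfall / ε = 29.5 / 0.57 = 51.8 mm.

PW ≈ 51.8 mm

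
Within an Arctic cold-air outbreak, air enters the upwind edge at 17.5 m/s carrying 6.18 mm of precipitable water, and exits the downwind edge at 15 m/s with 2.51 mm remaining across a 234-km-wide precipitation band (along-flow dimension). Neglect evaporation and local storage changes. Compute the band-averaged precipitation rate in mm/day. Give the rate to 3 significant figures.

Column moisture flux per unit crosswind length is F = V × PW.
Inflow: F_in = 17.5 × 6.18 = 108.15 mm·m/s
Outflow: F_out = 15 × 2.51 = 37.65 mm·m/s
Steady-state rate R = (F_in − F_out)/L = (108.15 − 37.65) / 234000 m = 3.013e-04 mm/s.
R = 3.013e-04 × 3600 × 24 = 26.0 mm/day.

R ≈ 26.0 mm/day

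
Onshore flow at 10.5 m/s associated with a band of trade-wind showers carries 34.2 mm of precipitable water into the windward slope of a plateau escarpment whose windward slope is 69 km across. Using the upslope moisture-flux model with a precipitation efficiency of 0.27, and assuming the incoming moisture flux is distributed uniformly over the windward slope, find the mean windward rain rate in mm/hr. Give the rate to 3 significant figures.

R ≈ 5.06 mm/hr

Incoming column moisture flux per unit ridge length: F = V × PW = 10.5 × 34.2 = 359.1 mm·m/s.
Spread over the 69 km slope with efficiency ε = 0.27: R = ε·F/W = 0.27 × 359.1 / 69000 m = 1.405e-03 mm/s.
R = 1.405e-03 × 3600 = 5.06 mm/hr.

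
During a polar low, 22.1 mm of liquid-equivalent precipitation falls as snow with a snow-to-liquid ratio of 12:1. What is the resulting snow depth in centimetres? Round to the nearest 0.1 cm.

snow depth ≈ 26.5 cm

Snow depth = liquid × ratio = 22.1 mm × 12 = 265.2 mm = 26.5 cm.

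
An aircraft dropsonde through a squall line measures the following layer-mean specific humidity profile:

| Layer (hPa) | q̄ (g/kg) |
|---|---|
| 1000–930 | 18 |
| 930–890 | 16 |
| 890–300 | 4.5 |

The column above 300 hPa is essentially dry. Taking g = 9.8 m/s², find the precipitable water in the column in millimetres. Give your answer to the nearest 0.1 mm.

PW ≈ 46.5 mm

Precipitable water is the column-integrated vapour mass per unit area: PW = (1/g) Σ q̄ Δp, with q in kg/kg and Δp in Pa (1 kg/m² of water = 1 mm).
Layer 1000–930 hPa: Δp = 70 hPa = 7000 Pa, q̄ = 0.018 kg/kg → 0.018 × 7000 / 9.8 = 12.86 mm
Layer 930–890 hPa: Δp = 40 hPa = 4000 Pa, q̄ = 0.016 kg/kg → 0.016 × 4000 / 9.8 = 6.53 mm
Layer 890–300 hPa: Δp = 590 hPa = 59000 Pa, q̄ = 0.0045 kg/kg → 0.0045 × 59000 / 9.8 = 27.09 mm
PW = 12.86 + 6.53 + 27.09 = 46.48 ≈ 46.5 mm.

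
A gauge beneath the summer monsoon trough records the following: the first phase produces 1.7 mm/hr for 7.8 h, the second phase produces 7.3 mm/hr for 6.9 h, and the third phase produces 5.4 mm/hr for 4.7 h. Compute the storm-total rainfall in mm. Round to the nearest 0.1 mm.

Total = Σ Rᵢ Δtᵢ = 1.7 × 7.8 + 7.3 × 6.9 + 5.4 × 4.7
      = 13.26 + 50.37 + 25.38 = 89.0 mm.

total ≈ 89.0 mm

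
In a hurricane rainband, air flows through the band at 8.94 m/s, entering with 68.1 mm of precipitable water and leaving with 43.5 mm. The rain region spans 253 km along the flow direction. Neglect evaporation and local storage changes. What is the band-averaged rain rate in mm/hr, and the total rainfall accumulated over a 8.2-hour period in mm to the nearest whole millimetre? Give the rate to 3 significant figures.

R ≈ 3.13 mm/hr; total ≈ 26 mm

Column moisture flux per unit crosswind length is F = V × PW.
Inflow: F_in = 8.94 × 68.1 = 608.814 mm·m/s
Outflow: F_out = 8.94 × 43.5 = 388.89 mm·m/s
Steady-state rate R = (F_in − F_out)/L = (608.814 − 388.89) / 253000 m = 8.693e-04 mm/s.
R = 8.693e-04 × 3600 = 3.13 mm/hr.
Over 8.2 h: total = 3.13 × 8.2 = 25.666 ≈ 26 mm.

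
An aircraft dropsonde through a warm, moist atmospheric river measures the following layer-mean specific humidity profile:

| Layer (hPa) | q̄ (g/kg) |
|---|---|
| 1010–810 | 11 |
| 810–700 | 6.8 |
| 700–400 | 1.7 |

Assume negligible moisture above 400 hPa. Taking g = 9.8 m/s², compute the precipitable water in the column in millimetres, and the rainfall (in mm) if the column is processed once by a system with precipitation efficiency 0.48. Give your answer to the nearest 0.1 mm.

PW ≈ 35.3 mm; rainfall ≈ 16.9 mm

Precipitable water is the column-integrated vapour mass per unit area: PW = (1/g) Σ q̄ Δp, with q in kg/kg and Δp in Pa (1 kg/m² of water = 1 mm).
Layer 1010–810 hPa: Δp = 200 hPa = 20000 Pa, q̄ = 0.011 kg/kg → 0.011 × 20000 / 9.8 = 22.45 mm
Layer 810–700 hPa: Δp = 110 hPa = 11000 Pa, q̄ = 0.0068 kg/kg → 0.0068 × 11000 / 9.8 = 7.63 mm
Layer 700–400 hPa: Δp = 300 hPa = 30000 Pa, q̄ = 0.0017 kg/kg → 0.0017 × 30000 / 9.8 = 5.20 mm
PW = 22.45 + 7.63 + 5.20 = 35.28 ≈ 35.3 mm.
Rainfall = ε × PW = 0.48 × 35.3 = 16.9 mm.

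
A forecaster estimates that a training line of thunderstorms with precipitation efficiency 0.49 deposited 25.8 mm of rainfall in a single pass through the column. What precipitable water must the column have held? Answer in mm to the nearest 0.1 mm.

PW ≈ 52.7 mm

PW = rainfall / ε = 25.8 / 0.49 = 52.7 mm.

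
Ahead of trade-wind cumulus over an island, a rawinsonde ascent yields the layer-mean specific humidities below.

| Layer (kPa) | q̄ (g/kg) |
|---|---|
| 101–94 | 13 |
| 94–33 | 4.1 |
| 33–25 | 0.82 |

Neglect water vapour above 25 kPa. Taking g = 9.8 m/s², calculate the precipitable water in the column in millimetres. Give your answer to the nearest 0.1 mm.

Precipitable water is the column-integrated vapour mass per unit area: PW = (1/g) Σ q̄ Δp, with q in kg/kg and Δp in Pa (1 kg/m² of water = 1 mm).
Layer 101–94 kPa: Δp = 70 hPa = 7000 Pa, q̄ = 0.013 kg/kg → 0.013 × 7000 / 9.8 = 9.29 mm
Layer 94–33 kPa: Δp = 610 hPa = 61000 Pa, q̄ = 0.0041 kg/kg → 0.0041 × 61000 / 9.8 = 25.52 mm
Layer 33–25 kPa: Δp = 80 hPa = 8000 Pa, q̄ = 0.00082 kg/kg → 0.00082 × 8000 / 9.8 = 0.67 mm
PW = 9.29 + 25.52 + 0.67 = 35.48 ≈ 35.5 mm.

PW ≈ 35.5 mm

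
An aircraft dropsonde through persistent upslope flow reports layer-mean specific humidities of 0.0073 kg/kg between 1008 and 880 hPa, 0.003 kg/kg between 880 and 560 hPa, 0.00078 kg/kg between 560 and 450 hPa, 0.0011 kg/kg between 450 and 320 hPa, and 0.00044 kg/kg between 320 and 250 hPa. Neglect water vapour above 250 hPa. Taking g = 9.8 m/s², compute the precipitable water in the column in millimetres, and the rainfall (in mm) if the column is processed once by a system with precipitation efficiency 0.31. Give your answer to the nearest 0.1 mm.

PW ≈ 22.0 mm; rainfall ≈ 6.8 mm

Precipitable water is the column-integrated vapour mass per unit area: PW = (1/g) Σ q̄ Δp, with q in kg/kg and Δp in Pa (1 kg/m² of water = 1 mm).
Layer 1008–880 hPa: Δp = 128 hPa = 12800 Pa, q̄ = 0.0073 kg/kg → 0.0073 × 12800 / 9.8 = 9.53 mm
Layer 880–560 hPa: Δp = 320 hPa = 32000 Pa, q̄ = 0.003 kg/kg → 0.003 × 32000 / 9.8 = 9.80 mm
Layer 560–450 hPa: Δp = 110 hPa = 11000 Pa, q̄ = 0.00078 kg/kg → 0.00078 × 11000 / 9.8 = 0.88 mm
Layer 450–320 hPa: Δp = 130 hPa = 13000 Pa, q̄ = 0.0011 kg/kg → 0.0011 × 13000 / 9.8 = 1.46 mm
Layer 320–250 hPa: Δp = 70 hPa = 7000 Pa, q̄ = 0.00044 kg/kg → 0.00044 × 7000 / 9.8 = 0.31 mm
PW = 9.53 + 9.80 + 0.88 + 1.46 + 0.31 = 21.98 ≈ 22.0 mm.
Rainfall = ε × PW = 0.31 × 22.0 = 6.8 mm.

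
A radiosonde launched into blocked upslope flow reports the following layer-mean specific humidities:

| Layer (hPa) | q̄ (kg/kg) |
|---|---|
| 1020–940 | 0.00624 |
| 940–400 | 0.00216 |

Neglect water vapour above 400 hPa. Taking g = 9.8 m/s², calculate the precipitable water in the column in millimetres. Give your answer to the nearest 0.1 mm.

Precipitable water is the column-integrated vapour mass per unit area: PW = (1/g) Σ q̄ Δp, with q in kg/kg and Δp in Pa (1 kg/m² of water = 1 mm).
Layer 1020–940 hPa: Δp = 80 hPa = 8000 Pa, q̄ = 0.00624 kg/kg → 0.00624 × 8000 / 9.8 = 5.09 mm
Layer 940–400 hPa: Δp = 540 hPa = 54000 Pa, q̄ = 0.00216 kg/kg → 0.00216 × 54000 / 9.8 = 11.90 mm
PW = 5.09 + 11.90 = 16.99 ≈ 17.0 mm.

PW ≈ 17.0 mm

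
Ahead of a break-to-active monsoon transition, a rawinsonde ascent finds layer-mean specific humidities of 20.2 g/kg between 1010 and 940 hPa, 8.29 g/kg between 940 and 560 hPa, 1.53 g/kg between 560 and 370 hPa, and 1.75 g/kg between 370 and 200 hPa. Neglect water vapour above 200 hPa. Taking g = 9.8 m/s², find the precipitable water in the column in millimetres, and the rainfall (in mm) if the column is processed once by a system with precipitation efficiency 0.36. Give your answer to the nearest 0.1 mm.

Precipitable water is the column-integrated vapour mass per unit area: PW = (1/g) Σ q̄ Δp, with q in kg/kg and Δp in Pa (1 kg/m² of water = 1 mm).
Layer 1010–940 hPa: Δp = 70 hPa = 7000 Pa, q̄ = 0.0202 kg/kg → 0.0202 × 7000 / 9.8 = 14.43 mm
Layer 940–560 hPa: Δp = 380 hPa = 38000 Pa, q̄ = 0.00829 kg/kg → 0.00829 × 38000 / 9.8 = 32.14 mm
Layer 560–370 hPa: Δp = 190 hPa = 19000 Pa, q̄ = 0.00153 kg/kg → 0.00153 × 19000 / 9.8 = 2.97 mm
Layer 370–200 hPa: Δp = 170 hPa = 17000 Pa, q̄ = 0.00175 kg/kg → 0.00175 × 17000 / 9.8 = 3.04 mm
PW = 14.43 + 32.14 + 2.97 + 3.04 = 52.58 ≈ 52.6 mm.
Rainfall = ε × PW = 0.36 × 52.6 = 18.9 mm.

PW ≈ 52.6 mm; rainfall ≈ 18.9 mm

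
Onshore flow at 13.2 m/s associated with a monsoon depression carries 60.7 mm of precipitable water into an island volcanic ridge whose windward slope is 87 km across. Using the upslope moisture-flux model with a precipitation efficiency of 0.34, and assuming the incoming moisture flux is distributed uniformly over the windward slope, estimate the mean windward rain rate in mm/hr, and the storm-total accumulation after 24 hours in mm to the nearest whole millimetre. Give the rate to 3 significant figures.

Incoming column moisture flux per unit ridge length: F = V × PW = 13.2 × 60.7 = 801.24 mm·m/s.
Spread over the 87 km slope with efficiency ε = 0.34: R = ε·F/W = 0.34 × 801.24 / 87000 m = 3.131e-03 mm/s.
R = 3.131e-03 × 3600 = 11.3 mm/hr.
Over 24 h: total = 11.3 × 24 = 271.2 ≈ 271 mm.

R ≈ 11.3 mm/hr; total ≈ 271 mm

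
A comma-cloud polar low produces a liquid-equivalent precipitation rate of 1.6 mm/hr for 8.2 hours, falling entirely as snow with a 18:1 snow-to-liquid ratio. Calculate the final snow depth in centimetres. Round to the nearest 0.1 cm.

Liquid-equivalent depth = 1.6 × 8.2 = 13.12 mm.
Snow depth = 13.12 mm × 18 = 236.16 mm = 23.6 cm.

snow depth ≈ 23.6 cm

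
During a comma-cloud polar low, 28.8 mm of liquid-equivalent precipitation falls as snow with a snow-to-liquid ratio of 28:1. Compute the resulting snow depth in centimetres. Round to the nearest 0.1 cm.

Snow depth = liquid × ratio = 28.8 mm × 28 = 806.4 mm = 80.6 cm.

snow depth ≈ 80.6 cm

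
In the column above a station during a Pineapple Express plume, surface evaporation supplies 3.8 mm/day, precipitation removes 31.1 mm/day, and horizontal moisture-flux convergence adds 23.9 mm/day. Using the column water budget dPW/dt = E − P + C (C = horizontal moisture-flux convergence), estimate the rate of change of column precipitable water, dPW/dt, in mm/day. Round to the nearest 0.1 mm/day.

dPW/dt ≈ -3.4 mm/day

dPW/dt = E − P + C = 3.8 − 31.1 + (23.9) = -3.4 mm/day.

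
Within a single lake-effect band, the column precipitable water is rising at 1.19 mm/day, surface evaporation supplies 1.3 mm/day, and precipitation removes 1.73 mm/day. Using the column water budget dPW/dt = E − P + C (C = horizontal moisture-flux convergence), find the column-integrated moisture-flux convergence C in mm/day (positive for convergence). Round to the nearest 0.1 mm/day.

dPW/dt = +1.19 mm/day.
C = dPW/dt − E + P = (+1.19) − 1.3 + 1.73 = 1.6 mm/day.

C ≈ 1.6 mm/day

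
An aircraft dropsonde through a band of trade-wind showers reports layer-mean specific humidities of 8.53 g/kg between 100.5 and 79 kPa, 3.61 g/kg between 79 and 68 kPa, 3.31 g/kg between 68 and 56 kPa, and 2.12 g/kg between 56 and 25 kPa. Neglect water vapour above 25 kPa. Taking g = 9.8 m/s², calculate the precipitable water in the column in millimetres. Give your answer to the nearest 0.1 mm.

Precipitable water is the column-integrated vapour mass per unit area: PW = (1/g) Σ q̄ Δp, with q in kg/kg and Δp in Pa (1 kg/m² of water = 1 mm).
Layer 100.5–79 kPa: Δp = 215 hPa = 21500 Pa, q̄ = 0.00853 kg/kg → 0.00853 × 21500 / 9.8 = 18.71 mm
Layer 79–68 kPa: Δp = 110 hPa = 11000 Pa, q̄ = 0.00361 kg/kg → 0.00361 × 11000 / 9.8 = 4.05 mm
Layer 68–56 kPa: Δp = 120 hPa = 12000 Pa, q̄ = 0.00331 kg/kg → 0.00331 × 12000 / 9.8 = 4.05 mm
Layer 56–25 kPa: Δp = 310 hPa = 31000 Pa, q̄ = 0.00212 kg/kg → 0.00212 × 31000 / 9.8 = 6.71 mm
PW = 18.71 + 4.05 + 4.05 + 6.71 = 33.52 ≈ 33.5 mm.

PW ≈ 33.5 mm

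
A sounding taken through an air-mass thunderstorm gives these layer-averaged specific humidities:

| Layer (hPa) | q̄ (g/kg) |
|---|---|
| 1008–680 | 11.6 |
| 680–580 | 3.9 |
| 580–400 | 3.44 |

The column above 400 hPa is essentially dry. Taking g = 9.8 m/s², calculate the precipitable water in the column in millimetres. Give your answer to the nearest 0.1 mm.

PW ≈ 49.1 mm

Precipitable water is the column-integrated vapour mass per unit area: PW = (1/g) Σ q̄ Δp, with q in kg/kg and Δp in Pa (1 kg/m² of water = 1 mm).
Layer 1008–680 hPa: Δp = 328 hPa = 32800 Pa, q̄ = 0.0116 kg/kg → 0.0116 × 32800 / 9.8 = 38.82 mm
Layer 680–580 hPa: Δp = 100 hPa = 10000 Pa, q̄ = 0.0039 kg/kg → 0.0039 × 10000 / 9.8 = 3.98 mm
Layer 580–400 hPa: Δp = 180 hPa = 18000 Pa, q̄ = 0.00344 kg/kg → 0.00344 × 18000 / 9.8 = 6.32 mm
PW = 38.82 + 3.98 + 6.32 = 49.12 ≈ 49.1 mm.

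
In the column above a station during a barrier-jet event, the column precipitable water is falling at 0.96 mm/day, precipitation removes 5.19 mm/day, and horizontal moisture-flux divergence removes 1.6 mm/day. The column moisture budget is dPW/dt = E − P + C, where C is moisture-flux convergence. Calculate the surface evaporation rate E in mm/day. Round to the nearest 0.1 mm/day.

E ≈ 5.8 mm/day

dPW/dt = -0.96 mm/day.
E = dPW/dt + P − C = (-0.96) + 5.19 − (-1.6) = 5.8 mm/day.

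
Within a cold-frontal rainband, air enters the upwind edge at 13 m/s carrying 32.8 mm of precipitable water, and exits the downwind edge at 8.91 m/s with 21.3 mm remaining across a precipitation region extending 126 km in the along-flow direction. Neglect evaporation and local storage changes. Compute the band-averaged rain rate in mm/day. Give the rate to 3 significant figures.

R ≈ 162 mm/day

Column moisture flux per unit crosswind length is F = V × PW.
Inflow: F_in = 13 × 32.8 = 426.4 mm·m/s
Outflow: F_out = 8.91 × 21.3 = 189.783 mm·m/s
Steady-state rate R = (F_in − F_out)/L = (426.4 − 189.783) / 126000 m = 1.878e-03 mm/s.
R = 1.878e-03 × 3600 × 24 = 162 mm/day.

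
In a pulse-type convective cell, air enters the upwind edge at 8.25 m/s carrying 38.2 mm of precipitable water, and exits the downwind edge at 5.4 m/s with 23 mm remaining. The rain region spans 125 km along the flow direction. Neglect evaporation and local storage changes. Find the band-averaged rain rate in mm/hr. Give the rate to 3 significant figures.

R ≈ 5.50 mm/hr

Column moisture flux per unit crosswind length is F = V × PW.
Inflow: F_in = 8.25 × 38.2 = 315.15 mm·m/s
Outflow: F_out = 5.4 × 23 = 124.2 mm·m/s
Steady-state rate R = (F_in − F_out)/L = (315.15 − 124.2) / 125000 m = 1.528e-03 mm/s.
R = 1.528e-03 × 3600 = 5.50 mm/hr.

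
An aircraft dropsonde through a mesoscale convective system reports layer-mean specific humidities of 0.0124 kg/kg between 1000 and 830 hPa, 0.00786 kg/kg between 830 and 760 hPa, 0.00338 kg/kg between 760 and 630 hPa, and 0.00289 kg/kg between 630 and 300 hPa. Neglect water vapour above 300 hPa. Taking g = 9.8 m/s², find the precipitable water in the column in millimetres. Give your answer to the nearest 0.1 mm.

Precipitable water is the column-integrated vapour mass per unit area: PW = (1/g) Σ q̄ Δp, with q in kg/kg and Δp in Pa (1 kg/m² of water = 1 mm).
Layer 1000–830 hPa: Δp = 170 hPa = 17000 Pa, q̄ = 0.0124 kg/kg → 0.0124 × 17000 / 9.8 = 21.51 mm
Layer 830–760 hPa: Δp = 70 hPa = 7000 Pa, q̄ = 0.00786 kg/kg → 0.00786 × 7000 / 9.8 = 5.61 mm
Layer 760–630 hPa: Δp = 130 hPa = 13000 Pa, q̄ = 0.00338 kg/kg → 0.00338 × 13000 / 9.8 = 4.48 mm
Layer 630–300 hPa: Δp = 330 hPa = 33000 Pa, q̄ = 0.00289 kg/kg → 0.00289 × 33000 / 9.8 = 9.73 mm
PW = 21.51 + 5.61 + 4.48 + 9.73 = 41.33 ≈ 41.3 mm.

PW ≈ 41.3 mm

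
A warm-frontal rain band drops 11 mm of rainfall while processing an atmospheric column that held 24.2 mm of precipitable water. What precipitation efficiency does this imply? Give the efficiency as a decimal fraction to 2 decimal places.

ε = rainfall / PW = 11 / 24.2 = 0.45.

ε ≈ 0.45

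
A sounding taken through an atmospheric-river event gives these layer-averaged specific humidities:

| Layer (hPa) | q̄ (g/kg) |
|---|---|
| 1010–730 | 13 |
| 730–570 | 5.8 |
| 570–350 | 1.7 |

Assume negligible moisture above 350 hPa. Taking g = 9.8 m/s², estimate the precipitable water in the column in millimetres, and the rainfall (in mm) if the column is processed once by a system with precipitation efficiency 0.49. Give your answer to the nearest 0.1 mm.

PW ≈ 50.4 mm; rainfall ≈ 24.7 mm

Precipitable water is the column-integrated vapour mass per unit area: PW = (1/g) Σ q̄ Δp, with q in kg/kg and Δp in Pa (1 kg/m² of water = 1 mm).
Layer 1010–730 hPa: Δp = 280 hPa = 28000 Pa, q̄ = 0.013 kg/kg → 0.013 × 28000 / 9.8 = 37.14 mm
Layer 730–570 hPa: Δp = 160 hPa = 16000 Pa, q̄ = 0.0058 kg/kg → 0.0058 × 16000 / 9.8 = 9.47 mm
Layer 570–350 hPa: Δp = 220 hPa = 22000 Pa, q̄ = 0.0017 kg/kg → 0.0017 × 22000 / 9.8 = 3.82 mm
PW = 37.14 + 9.47 + 3.82 = 50.43 ≈ 50.4 mm.
Rainfall = ε × PW = 0.49 × 50.4 = 24.7 mm.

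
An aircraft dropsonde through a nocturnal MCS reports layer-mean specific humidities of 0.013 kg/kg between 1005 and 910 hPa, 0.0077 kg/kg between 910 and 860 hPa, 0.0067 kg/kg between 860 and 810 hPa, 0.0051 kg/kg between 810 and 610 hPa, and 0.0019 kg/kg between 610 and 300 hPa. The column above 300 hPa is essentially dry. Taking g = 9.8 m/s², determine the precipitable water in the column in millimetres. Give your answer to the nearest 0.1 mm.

PW ≈ 36.4 mm

Precipitable water is the column-integrated vapour mass per unit area: PW = (1/g) Σ q̄ Δp, with q in kg/kg and Δp in Pa (1 kg/m² of water = 1 mm).
Layer 1005–910 hPa: Δp = 95 hPa = 9500 Pa, q̄ = 0.013 kg/kg → 0.013 × 9500 / 9.8 = 12.60 mm
Layer 910–860 hPa: Δp = 50 hPa = 5000 Pa, q̄ = 0.0077 kg/kg → 0.0077 × 5000 / 9.8 = 3.93 mm
Layer 860–810 hPa: Δp = 50 hPa = 5000 Pa, q̄ = 0.0067 kg/kg → 0.0067 × 5000 / 9.8 = 3.42 mm
Layer 810–610 hPa: Δp = 200 hPa = 20000 Pa, q̄ = 0.0051 kg/kg → 0.0051 × 20000 / 9.8 = 10.41 mm
Layer 610–300 hPa: Δp = 310 hPa = 31000 Pa, q̄ = 0.0019 kg/kg → 0.0019 × 31000 / 9.8 = 6.01 mm
PW = 12.60 + 3.93 + 3.42 + 10.41 + 6.01 = 36.37 ≈ 36.4 mm.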